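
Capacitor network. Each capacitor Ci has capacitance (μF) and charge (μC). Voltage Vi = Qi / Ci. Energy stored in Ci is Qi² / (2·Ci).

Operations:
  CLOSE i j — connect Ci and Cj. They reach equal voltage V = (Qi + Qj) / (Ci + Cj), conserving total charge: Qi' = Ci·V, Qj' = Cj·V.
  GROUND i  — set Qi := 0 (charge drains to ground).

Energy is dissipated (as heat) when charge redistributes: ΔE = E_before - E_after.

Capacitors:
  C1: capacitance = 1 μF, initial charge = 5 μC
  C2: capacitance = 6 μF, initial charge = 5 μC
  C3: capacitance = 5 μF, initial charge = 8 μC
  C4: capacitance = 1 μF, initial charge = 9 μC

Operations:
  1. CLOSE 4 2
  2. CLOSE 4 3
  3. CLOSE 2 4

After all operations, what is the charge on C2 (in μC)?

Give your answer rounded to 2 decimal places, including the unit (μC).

Initial: C1(1μF, Q=5μC, V=5.00V), C2(6μF, Q=5μC, V=0.83V), C3(5μF, Q=8μC, V=1.60V), C4(1μF, Q=9μC, V=9.00V)
Op 1: CLOSE 4-2: Q_total=14.00, C_total=7.00, V=2.00; Q4=2.00, Q2=12.00; dissipated=28.583
Op 2: CLOSE 4-3: Q_total=10.00, C_total=6.00, V=1.67; Q4=1.67, Q3=8.33; dissipated=0.067
Op 3: CLOSE 2-4: Q_total=13.67, C_total=7.00, V=1.95; Q2=11.71, Q4=1.95; dissipated=0.048
Final charges: Q1=5.00, Q2=11.71, Q3=8.33, Q4=1.95

Answer: 11.71 μC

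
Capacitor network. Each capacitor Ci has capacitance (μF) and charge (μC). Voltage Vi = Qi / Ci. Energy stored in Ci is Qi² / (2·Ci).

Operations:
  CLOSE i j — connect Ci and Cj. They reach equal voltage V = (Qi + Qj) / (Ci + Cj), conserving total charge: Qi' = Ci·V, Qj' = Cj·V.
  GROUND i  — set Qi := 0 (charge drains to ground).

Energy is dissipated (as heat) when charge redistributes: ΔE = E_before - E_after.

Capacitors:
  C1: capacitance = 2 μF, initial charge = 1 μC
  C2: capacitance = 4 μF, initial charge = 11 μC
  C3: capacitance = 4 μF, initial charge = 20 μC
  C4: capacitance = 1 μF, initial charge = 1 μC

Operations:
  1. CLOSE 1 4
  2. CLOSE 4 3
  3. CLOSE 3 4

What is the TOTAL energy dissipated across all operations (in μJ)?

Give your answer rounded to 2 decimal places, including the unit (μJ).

Answer: 7.59 μJ

Derivation:
Initial: C1(2μF, Q=1μC, V=0.50V), C2(4μF, Q=11μC, V=2.75V), C3(4μF, Q=20μC, V=5.00V), C4(1μF, Q=1μC, V=1.00V)
Op 1: CLOSE 1-4: Q_total=2.00, C_total=3.00, V=0.67; Q1=1.33, Q4=0.67; dissipated=0.083
Op 2: CLOSE 4-3: Q_total=20.67, C_total=5.00, V=4.13; Q4=4.13, Q3=16.53; dissipated=7.511
Op 3: CLOSE 3-4: Q_total=20.67, C_total=5.00, V=4.13; Q3=16.53, Q4=4.13; dissipated=0.000
Total dissipated: 7.594 μJ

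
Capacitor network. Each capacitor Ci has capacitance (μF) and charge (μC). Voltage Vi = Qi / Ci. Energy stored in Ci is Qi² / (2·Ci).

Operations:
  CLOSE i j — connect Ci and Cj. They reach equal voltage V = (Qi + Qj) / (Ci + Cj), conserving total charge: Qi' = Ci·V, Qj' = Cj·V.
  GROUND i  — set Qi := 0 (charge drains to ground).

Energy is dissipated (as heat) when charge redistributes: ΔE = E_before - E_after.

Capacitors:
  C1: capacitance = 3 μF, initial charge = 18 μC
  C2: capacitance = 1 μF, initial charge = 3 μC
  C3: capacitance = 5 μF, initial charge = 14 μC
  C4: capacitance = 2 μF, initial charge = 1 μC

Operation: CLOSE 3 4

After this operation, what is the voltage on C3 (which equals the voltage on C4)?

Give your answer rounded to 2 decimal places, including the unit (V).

Initial: C1(3μF, Q=18μC, V=6.00V), C2(1μF, Q=3μC, V=3.00V), C3(5μF, Q=14μC, V=2.80V), C4(2μF, Q=1μC, V=0.50V)
Op 1: CLOSE 3-4: Q_total=15.00, C_total=7.00, V=2.14; Q3=10.71, Q4=4.29; dissipated=3.779

Answer: 2.14 V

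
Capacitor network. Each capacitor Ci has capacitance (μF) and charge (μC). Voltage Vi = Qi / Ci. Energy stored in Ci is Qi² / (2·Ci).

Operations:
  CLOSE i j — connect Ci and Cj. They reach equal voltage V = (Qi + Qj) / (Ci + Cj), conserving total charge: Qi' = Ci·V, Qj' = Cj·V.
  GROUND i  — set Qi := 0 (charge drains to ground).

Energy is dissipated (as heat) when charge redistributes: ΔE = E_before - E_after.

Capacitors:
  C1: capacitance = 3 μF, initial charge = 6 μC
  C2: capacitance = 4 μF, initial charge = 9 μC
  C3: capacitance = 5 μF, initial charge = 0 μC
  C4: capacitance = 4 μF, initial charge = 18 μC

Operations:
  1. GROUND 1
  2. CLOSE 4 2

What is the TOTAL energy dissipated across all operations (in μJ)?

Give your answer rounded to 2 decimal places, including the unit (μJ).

Initial: C1(3μF, Q=6μC, V=2.00V), C2(4μF, Q=9μC, V=2.25V), C3(5μF, Q=0μC, V=0.00V), C4(4μF, Q=18μC, V=4.50V)
Op 1: GROUND 1: Q1=0; energy lost=6.000
Op 2: CLOSE 4-2: Q_total=27.00, C_total=8.00, V=3.38; Q4=13.50, Q2=13.50; dissipated=5.062
Total dissipated: 11.062 μJ

Answer: 11.06 μJ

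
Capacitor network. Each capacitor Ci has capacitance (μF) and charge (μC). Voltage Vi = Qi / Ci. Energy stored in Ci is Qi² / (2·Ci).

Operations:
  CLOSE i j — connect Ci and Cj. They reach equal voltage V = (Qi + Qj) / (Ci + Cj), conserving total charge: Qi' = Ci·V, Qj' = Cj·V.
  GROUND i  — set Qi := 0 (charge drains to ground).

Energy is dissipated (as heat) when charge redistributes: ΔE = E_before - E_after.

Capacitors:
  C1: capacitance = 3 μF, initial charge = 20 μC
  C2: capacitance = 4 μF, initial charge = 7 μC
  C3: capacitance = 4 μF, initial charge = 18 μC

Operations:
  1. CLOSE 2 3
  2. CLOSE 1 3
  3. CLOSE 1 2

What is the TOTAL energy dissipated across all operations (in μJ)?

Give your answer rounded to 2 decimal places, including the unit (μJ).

Initial: C1(3μF, Q=20μC, V=6.67V), C2(4μF, Q=7μC, V=1.75V), C3(4μF, Q=18μC, V=4.50V)
Op 1: CLOSE 2-3: Q_total=25.00, C_total=8.00, V=3.12; Q2=12.50, Q3=12.50; dissipated=7.562
Op 2: CLOSE 1-3: Q_total=32.50, C_total=7.00, V=4.64; Q1=13.93, Q3=18.57; dissipated=10.751
Op 3: CLOSE 1-2: Q_total=26.43, C_total=7.00, V=3.78; Q1=11.33, Q2=15.10; dissipated=1.975
Total dissipated: 20.289 μJ

Answer: 20.29 μJ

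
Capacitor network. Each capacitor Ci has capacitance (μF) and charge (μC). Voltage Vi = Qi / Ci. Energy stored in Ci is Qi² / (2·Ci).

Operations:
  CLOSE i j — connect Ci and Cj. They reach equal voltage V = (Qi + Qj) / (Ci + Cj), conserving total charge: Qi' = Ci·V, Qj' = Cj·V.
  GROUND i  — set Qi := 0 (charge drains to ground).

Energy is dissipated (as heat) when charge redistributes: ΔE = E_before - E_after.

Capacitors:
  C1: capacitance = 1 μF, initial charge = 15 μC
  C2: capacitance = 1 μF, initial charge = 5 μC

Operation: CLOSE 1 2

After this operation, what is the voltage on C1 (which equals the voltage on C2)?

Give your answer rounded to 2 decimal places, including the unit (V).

Answer: 10.00 V

Derivation:
Initial: C1(1μF, Q=15μC, V=15.00V), C2(1μF, Q=5μC, V=5.00V)
Op 1: CLOSE 1-2: Q_total=20.00, C_total=2.00, V=10.00; Q1=10.00, Q2=10.00; dissipated=25.000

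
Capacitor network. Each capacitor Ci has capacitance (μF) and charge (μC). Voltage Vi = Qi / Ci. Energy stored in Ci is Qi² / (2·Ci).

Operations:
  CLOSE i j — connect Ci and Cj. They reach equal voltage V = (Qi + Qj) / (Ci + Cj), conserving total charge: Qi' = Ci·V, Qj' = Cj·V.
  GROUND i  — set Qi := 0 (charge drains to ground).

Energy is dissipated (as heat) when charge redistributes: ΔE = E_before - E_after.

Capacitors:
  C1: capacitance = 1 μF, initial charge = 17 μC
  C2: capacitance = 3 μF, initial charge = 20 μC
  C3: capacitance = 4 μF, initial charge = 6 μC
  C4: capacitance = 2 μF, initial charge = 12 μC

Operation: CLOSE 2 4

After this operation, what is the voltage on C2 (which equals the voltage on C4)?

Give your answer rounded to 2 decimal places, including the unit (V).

Answer: 6.40 V

Derivation:
Initial: C1(1μF, Q=17μC, V=17.00V), C2(3μF, Q=20μC, V=6.67V), C3(4μF, Q=6μC, V=1.50V), C4(2μF, Q=12μC, V=6.00V)
Op 1: CLOSE 2-4: Q_total=32.00, C_total=5.00, V=6.40; Q2=19.20, Q4=12.80; dissipated=0.267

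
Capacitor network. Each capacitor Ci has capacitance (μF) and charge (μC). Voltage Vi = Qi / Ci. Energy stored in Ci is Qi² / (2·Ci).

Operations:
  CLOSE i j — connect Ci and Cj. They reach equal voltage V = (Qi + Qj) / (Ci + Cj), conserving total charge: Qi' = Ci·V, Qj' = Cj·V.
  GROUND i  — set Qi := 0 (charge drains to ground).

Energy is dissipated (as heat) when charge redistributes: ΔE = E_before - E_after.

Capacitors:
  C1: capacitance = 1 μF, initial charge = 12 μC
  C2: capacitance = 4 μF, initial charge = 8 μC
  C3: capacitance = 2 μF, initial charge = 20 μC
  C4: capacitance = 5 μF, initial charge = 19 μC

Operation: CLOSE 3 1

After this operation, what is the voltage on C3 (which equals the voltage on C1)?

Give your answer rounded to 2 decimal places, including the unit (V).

Answer: 10.67 V

Derivation:
Initial: C1(1μF, Q=12μC, V=12.00V), C2(4μF, Q=8μC, V=2.00V), C3(2μF, Q=20μC, V=10.00V), C4(5μF, Q=19μC, V=3.80V)
Op 1: CLOSE 3-1: Q_total=32.00, C_total=3.00, V=10.67; Q3=21.33, Q1=10.67; dissipated=1.333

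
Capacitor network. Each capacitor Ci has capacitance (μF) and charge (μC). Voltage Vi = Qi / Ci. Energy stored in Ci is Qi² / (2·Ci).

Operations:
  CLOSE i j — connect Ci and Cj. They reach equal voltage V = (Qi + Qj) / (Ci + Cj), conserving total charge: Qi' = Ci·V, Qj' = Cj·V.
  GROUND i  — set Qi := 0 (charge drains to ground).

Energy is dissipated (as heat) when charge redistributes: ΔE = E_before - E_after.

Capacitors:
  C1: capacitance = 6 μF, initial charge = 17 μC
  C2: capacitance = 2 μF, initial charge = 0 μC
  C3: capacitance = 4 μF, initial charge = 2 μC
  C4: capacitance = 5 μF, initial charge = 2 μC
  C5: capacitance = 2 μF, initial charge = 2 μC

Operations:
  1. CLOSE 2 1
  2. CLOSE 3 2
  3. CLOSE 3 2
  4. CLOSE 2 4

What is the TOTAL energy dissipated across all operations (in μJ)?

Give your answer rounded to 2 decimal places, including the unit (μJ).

Answer: 8.08 μJ

Derivation:
Initial: C1(6μF, Q=17μC, V=2.83V), C2(2μF, Q=0μC, V=0.00V), C3(4μF, Q=2μC, V=0.50V), C4(5μF, Q=2μC, V=0.40V), C5(2μF, Q=2μC, V=1.00V)
Op 1: CLOSE 2-1: Q_total=17.00, C_total=8.00, V=2.12; Q2=4.25, Q1=12.75; dissipated=6.021
Op 2: CLOSE 3-2: Q_total=6.25, C_total=6.00, V=1.04; Q3=4.17, Q2=2.08; dissipated=1.760
Op 3: CLOSE 3-2: Q_total=6.25, C_total=6.00, V=1.04; Q3=4.17, Q2=2.08; dissipated=0.000
Op 4: CLOSE 2-4: Q_total=4.08, C_total=7.00, V=0.58; Q2=1.17, Q4=2.92; dissipated=0.294
Total dissipated: 8.075 μJ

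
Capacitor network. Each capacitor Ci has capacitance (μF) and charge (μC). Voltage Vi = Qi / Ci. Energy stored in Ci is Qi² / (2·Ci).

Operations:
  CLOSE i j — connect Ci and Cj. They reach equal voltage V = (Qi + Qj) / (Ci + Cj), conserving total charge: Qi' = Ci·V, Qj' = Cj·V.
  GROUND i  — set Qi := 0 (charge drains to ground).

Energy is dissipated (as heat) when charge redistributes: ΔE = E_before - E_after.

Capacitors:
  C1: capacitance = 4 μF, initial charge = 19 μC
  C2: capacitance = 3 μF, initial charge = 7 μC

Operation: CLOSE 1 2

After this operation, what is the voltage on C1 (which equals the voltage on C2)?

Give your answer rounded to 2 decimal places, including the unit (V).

Initial: C1(4μF, Q=19μC, V=4.75V), C2(3μF, Q=7μC, V=2.33V)
Op 1: CLOSE 1-2: Q_total=26.00, C_total=7.00, V=3.71; Q1=14.86, Q2=11.14; dissipated=5.006

Answer: 3.71 V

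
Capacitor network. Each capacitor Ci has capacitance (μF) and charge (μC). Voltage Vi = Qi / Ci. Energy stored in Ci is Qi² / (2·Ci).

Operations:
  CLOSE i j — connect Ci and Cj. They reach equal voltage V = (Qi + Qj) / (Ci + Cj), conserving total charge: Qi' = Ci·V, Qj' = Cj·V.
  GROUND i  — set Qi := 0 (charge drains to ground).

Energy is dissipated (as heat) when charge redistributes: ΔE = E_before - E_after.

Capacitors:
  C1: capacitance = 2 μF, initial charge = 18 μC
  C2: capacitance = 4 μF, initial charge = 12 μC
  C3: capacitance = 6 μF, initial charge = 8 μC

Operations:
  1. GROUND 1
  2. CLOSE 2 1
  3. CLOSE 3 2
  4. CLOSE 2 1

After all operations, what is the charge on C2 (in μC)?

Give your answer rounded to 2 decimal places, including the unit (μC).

Initial: C1(2μF, Q=18μC, V=9.00V), C2(4μF, Q=12μC, V=3.00V), C3(6μF, Q=8μC, V=1.33V)
Op 1: GROUND 1: Q1=0; energy lost=81.000
Op 2: CLOSE 2-1: Q_total=12.00, C_total=6.00, V=2.00; Q2=8.00, Q1=4.00; dissipated=6.000
Op 3: CLOSE 3-2: Q_total=16.00, C_total=10.00, V=1.60; Q3=9.60, Q2=6.40; dissipated=0.533
Op 4: CLOSE 2-1: Q_total=10.40, C_total=6.00, V=1.73; Q2=6.93, Q1=3.47; dissipated=0.107
Final charges: Q1=3.47, Q2=6.93, Q3=9.60

Answer: 6.93 μC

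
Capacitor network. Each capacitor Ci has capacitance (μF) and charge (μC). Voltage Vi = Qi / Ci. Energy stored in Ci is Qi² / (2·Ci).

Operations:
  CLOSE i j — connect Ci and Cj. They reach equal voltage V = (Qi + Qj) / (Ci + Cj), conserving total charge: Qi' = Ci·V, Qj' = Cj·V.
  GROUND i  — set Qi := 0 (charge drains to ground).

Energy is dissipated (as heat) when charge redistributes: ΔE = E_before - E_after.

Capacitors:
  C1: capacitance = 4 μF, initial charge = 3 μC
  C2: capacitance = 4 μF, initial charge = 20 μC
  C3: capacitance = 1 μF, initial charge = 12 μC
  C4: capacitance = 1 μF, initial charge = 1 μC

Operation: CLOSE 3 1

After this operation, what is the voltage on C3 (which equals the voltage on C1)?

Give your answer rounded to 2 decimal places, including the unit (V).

Initial: C1(4μF, Q=3μC, V=0.75V), C2(4μF, Q=20μC, V=5.00V), C3(1μF, Q=12μC, V=12.00V), C4(1μF, Q=1μC, V=1.00V)
Op 1: CLOSE 3-1: Q_total=15.00, C_total=5.00, V=3.00; Q3=3.00, Q1=12.00; dissipated=50.625

Answer: 3.00 V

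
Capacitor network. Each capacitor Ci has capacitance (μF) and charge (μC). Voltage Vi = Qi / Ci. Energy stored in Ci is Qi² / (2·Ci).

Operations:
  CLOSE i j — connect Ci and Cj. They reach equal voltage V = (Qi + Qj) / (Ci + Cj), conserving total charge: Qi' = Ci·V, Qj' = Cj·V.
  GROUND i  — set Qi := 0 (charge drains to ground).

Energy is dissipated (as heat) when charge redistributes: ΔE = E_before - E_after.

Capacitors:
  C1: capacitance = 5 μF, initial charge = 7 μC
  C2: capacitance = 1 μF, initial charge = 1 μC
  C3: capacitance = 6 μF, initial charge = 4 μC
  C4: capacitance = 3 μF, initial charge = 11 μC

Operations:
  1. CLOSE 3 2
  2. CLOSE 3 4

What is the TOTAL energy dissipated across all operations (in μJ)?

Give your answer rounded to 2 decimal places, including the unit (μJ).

Initial: C1(5μF, Q=7μC, V=1.40V), C2(1μF, Q=1μC, V=1.00V), C3(6μF, Q=4μC, V=0.67V), C4(3μF, Q=11μC, V=3.67V)
Op 1: CLOSE 3-2: Q_total=5.00, C_total=7.00, V=0.71; Q3=4.29, Q2=0.71; dissipated=0.048
Op 2: CLOSE 3-4: Q_total=15.29, C_total=9.00, V=1.70; Q3=10.19, Q4=5.10; dissipated=8.717
Total dissipated: 8.764 μJ

Answer: 8.76 μJ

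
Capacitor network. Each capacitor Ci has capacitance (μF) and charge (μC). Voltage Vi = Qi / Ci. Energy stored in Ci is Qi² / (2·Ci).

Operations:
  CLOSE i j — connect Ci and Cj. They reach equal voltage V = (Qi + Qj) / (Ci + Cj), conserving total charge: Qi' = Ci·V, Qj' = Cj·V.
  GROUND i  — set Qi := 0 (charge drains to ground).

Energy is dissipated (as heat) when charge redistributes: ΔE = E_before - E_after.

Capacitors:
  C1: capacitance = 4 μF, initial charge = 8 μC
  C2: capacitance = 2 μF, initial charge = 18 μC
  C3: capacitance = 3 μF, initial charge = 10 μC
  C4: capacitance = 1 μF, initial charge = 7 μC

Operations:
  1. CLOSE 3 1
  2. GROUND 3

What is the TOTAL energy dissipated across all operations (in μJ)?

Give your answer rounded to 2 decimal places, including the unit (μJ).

Initial: C1(4μF, Q=8μC, V=2.00V), C2(2μF, Q=18μC, V=9.00V), C3(3μF, Q=10μC, V=3.33V), C4(1μF, Q=7μC, V=7.00V)
Op 1: CLOSE 3-1: Q_total=18.00, C_total=7.00, V=2.57; Q3=7.71, Q1=10.29; dissipated=1.524
Op 2: GROUND 3: Q3=0; energy lost=9.918
Total dissipated: 11.442 μJ

Answer: 11.44 μJ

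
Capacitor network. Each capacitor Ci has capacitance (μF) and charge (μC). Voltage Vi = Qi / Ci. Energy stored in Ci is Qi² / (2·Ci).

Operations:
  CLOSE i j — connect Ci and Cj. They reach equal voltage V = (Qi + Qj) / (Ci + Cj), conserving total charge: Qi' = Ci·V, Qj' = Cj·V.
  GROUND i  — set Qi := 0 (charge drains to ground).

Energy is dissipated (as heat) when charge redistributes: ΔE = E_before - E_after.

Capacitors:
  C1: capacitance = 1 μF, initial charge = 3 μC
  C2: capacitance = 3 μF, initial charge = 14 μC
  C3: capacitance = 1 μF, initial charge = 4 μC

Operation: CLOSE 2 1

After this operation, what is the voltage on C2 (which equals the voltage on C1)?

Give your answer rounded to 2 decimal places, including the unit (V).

Answer: 4.25 V

Derivation:
Initial: C1(1μF, Q=3μC, V=3.00V), C2(3μF, Q=14μC, V=4.67V), C3(1μF, Q=4μC, V=4.00V)
Op 1: CLOSE 2-1: Q_total=17.00, C_total=4.00, V=4.25; Q2=12.75, Q1=4.25; dissipated=1.042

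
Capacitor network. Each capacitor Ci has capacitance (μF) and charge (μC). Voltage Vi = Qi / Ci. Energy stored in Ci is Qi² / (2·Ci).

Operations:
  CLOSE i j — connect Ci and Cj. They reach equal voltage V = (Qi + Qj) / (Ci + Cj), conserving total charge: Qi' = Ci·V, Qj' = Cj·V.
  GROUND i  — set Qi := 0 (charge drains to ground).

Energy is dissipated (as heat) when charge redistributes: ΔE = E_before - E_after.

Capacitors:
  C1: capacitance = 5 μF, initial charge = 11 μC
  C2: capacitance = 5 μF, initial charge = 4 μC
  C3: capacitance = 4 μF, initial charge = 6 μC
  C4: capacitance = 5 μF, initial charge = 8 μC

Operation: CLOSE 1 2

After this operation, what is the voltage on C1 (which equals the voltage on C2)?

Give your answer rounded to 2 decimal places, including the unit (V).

Initial: C1(5μF, Q=11μC, V=2.20V), C2(5μF, Q=4μC, V=0.80V), C3(4μF, Q=6μC, V=1.50V), C4(5μF, Q=8μC, V=1.60V)
Op 1: CLOSE 1-2: Q_total=15.00, C_total=10.00, V=1.50; Q1=7.50, Q2=7.50; dissipated=2.450

Answer: 1.50 V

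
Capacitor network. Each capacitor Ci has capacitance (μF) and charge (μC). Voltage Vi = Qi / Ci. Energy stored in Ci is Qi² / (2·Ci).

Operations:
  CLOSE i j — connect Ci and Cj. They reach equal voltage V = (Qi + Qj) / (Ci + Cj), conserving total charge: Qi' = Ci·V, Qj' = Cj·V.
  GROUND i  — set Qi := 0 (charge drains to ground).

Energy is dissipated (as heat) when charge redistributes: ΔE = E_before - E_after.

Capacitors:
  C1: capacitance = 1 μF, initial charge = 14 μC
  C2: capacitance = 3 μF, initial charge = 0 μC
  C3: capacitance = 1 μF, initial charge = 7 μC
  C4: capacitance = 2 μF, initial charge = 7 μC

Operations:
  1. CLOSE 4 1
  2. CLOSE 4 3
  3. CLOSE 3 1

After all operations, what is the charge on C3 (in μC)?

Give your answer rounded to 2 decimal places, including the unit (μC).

Answer: 7.00 μC

Derivation:
Initial: C1(1μF, Q=14μC, V=14.00V), C2(3μF, Q=0μC, V=0.00V), C3(1μF, Q=7μC, V=7.00V), C4(2μF, Q=7μC, V=3.50V)
Op 1: CLOSE 4-1: Q_total=21.00, C_total=3.00, V=7.00; Q4=14.00, Q1=7.00; dissipated=36.750
Op 2: CLOSE 4-3: Q_total=21.00, C_total=3.00, V=7.00; Q4=14.00, Q3=7.00; dissipated=0.000
Op 3: CLOSE 3-1: Q_total=14.00, C_total=2.00, V=7.00; Q3=7.00, Q1=7.00; dissipated=0.000
Final charges: Q1=7.00, Q2=0.00, Q3=7.00, Q4=14.00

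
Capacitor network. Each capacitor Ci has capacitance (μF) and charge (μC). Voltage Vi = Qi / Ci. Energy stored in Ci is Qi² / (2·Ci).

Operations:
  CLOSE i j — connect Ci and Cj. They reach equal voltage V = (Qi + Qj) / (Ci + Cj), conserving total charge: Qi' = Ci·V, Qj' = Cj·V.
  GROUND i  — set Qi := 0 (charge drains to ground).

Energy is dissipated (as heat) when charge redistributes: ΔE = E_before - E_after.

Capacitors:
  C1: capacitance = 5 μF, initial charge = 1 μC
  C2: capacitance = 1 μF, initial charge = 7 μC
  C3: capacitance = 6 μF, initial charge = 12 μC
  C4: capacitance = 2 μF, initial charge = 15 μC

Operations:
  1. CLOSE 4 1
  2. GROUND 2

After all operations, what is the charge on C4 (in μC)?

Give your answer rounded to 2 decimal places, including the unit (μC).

Answer: 4.57 μC

Derivation:
Initial: C1(5μF, Q=1μC, V=0.20V), C2(1μF, Q=7μC, V=7.00V), C3(6μF, Q=12μC, V=2.00V), C4(2μF, Q=15μC, V=7.50V)
Op 1: CLOSE 4-1: Q_total=16.00, C_total=7.00, V=2.29; Q4=4.57, Q1=11.43; dissipated=38.064
Op 2: GROUND 2: Q2=0; energy lost=24.500
Final charges: Q1=11.43, Q2=0.00, Q3=12.00, Q4=4.57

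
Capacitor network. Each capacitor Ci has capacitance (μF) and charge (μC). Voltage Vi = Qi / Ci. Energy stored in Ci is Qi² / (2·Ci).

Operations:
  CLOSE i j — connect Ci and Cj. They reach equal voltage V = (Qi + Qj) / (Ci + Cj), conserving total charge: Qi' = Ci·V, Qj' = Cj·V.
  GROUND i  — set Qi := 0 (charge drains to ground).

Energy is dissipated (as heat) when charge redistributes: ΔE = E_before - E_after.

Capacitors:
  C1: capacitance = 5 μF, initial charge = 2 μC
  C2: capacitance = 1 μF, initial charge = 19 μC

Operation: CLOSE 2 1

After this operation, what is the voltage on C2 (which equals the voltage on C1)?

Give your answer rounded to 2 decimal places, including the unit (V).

Initial: C1(5μF, Q=2μC, V=0.40V), C2(1μF, Q=19μC, V=19.00V)
Op 1: CLOSE 2-1: Q_total=21.00, C_total=6.00, V=3.50; Q2=3.50, Q1=17.50; dissipated=144.150

Answer: 3.50 V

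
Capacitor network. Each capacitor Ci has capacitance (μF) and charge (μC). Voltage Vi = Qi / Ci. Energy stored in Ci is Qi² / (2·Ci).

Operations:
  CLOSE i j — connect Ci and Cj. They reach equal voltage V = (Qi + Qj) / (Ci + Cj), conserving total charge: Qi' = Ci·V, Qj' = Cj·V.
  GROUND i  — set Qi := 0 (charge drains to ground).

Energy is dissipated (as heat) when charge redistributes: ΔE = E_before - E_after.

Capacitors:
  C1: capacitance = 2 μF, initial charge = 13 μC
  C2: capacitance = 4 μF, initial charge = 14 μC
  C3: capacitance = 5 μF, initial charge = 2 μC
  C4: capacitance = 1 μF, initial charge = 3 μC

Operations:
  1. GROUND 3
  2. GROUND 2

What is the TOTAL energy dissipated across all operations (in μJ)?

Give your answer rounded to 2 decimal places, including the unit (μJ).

Initial: C1(2μF, Q=13μC, V=6.50V), C2(4μF, Q=14μC, V=3.50V), C3(5μF, Q=2μC, V=0.40V), C4(1μF, Q=3μC, V=3.00V)
Op 1: GROUND 3: Q3=0; energy lost=0.400
Op 2: GROUND 2: Q2=0; energy lost=24.500
Total dissipated: 24.900 μJ

Answer: 24.90 μJ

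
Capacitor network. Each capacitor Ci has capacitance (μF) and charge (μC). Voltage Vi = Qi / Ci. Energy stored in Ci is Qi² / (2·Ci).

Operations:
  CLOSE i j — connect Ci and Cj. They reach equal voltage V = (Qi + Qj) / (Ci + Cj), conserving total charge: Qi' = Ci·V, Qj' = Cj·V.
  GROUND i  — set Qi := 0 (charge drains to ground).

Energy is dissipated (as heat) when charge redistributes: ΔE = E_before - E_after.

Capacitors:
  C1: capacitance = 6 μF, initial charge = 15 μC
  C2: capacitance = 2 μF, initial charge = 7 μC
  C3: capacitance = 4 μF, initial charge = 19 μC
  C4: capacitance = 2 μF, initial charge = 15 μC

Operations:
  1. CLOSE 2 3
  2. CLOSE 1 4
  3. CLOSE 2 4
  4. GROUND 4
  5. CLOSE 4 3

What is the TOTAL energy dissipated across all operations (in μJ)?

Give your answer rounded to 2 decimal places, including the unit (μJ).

Initial: C1(6μF, Q=15μC, V=2.50V), C2(2μF, Q=7μC, V=3.50V), C3(4μF, Q=19μC, V=4.75V), C4(2μF, Q=15μC, V=7.50V)
Op 1: CLOSE 2-3: Q_total=26.00, C_total=6.00, V=4.33; Q2=8.67, Q3=17.33; dissipated=1.042
Op 2: CLOSE 1-4: Q_total=30.00, C_total=8.00, V=3.75; Q1=22.50, Q4=7.50; dissipated=18.750
Op 3: CLOSE 2-4: Q_total=16.17, C_total=4.00, V=4.04; Q2=8.08, Q4=8.08; dissipated=0.170
Op 4: GROUND 4: Q4=0; energy lost=16.335
Op 5: CLOSE 4-3: Q_total=17.33, C_total=6.00, V=2.89; Q4=5.78, Q3=11.56; dissipated=12.519
Total dissipated: 48.815 μJ

Answer: 48.82 μJ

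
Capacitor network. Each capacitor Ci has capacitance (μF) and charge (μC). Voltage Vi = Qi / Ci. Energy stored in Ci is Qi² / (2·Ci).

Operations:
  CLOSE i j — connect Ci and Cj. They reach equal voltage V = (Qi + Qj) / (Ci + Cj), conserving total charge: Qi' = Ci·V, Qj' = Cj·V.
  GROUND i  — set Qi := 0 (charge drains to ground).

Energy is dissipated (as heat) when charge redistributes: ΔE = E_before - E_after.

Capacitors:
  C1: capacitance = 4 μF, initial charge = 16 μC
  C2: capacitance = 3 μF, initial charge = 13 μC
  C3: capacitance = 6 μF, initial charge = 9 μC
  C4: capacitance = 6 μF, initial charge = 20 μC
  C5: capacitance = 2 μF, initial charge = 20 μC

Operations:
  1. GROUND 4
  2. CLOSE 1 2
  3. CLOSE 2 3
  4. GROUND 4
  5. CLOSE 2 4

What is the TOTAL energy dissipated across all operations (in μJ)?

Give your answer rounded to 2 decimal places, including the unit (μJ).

Initial: C1(4μF, Q=16μC, V=4.00V), C2(3μF, Q=13μC, V=4.33V), C3(6μF, Q=9μC, V=1.50V), C4(6μF, Q=20μC, V=3.33V), C5(2μF, Q=20μC, V=10.00V)
Op 1: GROUND 4: Q4=0; energy lost=33.333
Op 2: CLOSE 1-2: Q_total=29.00, C_total=7.00, V=4.14; Q1=16.57, Q2=12.43; dissipated=0.095
Op 3: CLOSE 2-3: Q_total=21.43, C_total=9.00, V=2.38; Q2=7.14, Q3=14.29; dissipated=6.985
Op 4: GROUND 4: Q4=0; energy lost=0.000
Op 5: CLOSE 2-4: Q_total=7.14, C_total=9.00, V=0.79; Q2=2.38, Q4=4.76; dissipated=5.669
Total dissipated: 46.082 μJ

Answer: 46.08 μJ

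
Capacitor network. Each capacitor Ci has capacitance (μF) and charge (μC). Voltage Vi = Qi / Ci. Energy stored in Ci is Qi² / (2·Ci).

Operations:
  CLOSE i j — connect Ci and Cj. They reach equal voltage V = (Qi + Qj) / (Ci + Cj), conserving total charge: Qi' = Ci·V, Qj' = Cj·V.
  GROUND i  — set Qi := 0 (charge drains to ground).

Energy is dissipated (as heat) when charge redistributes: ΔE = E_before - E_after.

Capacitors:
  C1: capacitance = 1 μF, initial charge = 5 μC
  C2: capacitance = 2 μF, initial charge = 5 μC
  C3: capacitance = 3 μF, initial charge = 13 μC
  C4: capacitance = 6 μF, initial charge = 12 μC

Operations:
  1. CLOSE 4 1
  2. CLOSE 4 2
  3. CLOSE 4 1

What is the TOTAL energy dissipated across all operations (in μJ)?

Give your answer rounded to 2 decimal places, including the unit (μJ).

Initial: C1(1μF, Q=5μC, V=5.00V), C2(2μF, Q=5μC, V=2.50V), C3(3μF, Q=13μC, V=4.33V), C4(6μF, Q=12μC, V=2.00V)
Op 1: CLOSE 4-1: Q_total=17.00, C_total=7.00, V=2.43; Q4=14.57, Q1=2.43; dissipated=3.857
Op 2: CLOSE 4-2: Q_total=19.57, C_total=8.00, V=2.45; Q4=14.68, Q2=4.89; dissipated=0.004
Op 3: CLOSE 4-1: Q_total=17.11, C_total=7.00, V=2.44; Q4=14.66, Q1=2.44; dissipated=0.000
Total dissipated: 3.861 μJ

Answer: 3.86 μJ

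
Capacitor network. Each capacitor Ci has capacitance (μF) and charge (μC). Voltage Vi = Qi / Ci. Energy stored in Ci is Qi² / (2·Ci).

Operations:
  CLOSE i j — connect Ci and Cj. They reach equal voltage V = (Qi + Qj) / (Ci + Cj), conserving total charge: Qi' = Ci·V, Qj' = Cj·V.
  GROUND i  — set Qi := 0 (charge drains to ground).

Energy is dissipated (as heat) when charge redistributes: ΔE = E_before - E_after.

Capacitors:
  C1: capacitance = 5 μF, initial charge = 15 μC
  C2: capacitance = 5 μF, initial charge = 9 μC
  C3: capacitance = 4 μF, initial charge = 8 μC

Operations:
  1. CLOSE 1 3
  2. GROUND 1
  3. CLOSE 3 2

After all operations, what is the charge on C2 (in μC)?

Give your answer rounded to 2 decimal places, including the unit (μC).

Answer: 10.68 μC

Derivation:
Initial: C1(5μF, Q=15μC, V=3.00V), C2(5μF, Q=9μC, V=1.80V), C3(4μF, Q=8μC, V=2.00V)
Op 1: CLOSE 1-3: Q_total=23.00, C_total=9.00, V=2.56; Q1=12.78, Q3=10.22; dissipated=1.111
Op 2: GROUND 1: Q1=0; energy lost=16.327
Op 3: CLOSE 3-2: Q_total=19.22, C_total=9.00, V=2.14; Q3=8.54, Q2=10.68; dissipated=0.634
Final charges: Q1=0.00, Q2=10.68, Q3=8.54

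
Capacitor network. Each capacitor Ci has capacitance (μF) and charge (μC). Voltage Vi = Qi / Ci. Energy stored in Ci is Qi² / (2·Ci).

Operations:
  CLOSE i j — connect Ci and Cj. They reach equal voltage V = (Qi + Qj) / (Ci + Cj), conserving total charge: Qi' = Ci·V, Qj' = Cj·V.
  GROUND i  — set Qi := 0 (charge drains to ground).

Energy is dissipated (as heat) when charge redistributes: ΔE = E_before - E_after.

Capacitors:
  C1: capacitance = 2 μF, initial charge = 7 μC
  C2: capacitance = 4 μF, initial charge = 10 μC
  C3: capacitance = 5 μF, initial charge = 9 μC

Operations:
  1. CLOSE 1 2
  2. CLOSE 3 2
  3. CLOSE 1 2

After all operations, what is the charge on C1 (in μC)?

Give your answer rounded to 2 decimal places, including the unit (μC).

Initial: C1(2μF, Q=7μC, V=3.50V), C2(4μF, Q=10μC, V=2.50V), C3(5μF, Q=9μC, V=1.80V)
Op 1: CLOSE 1-2: Q_total=17.00, C_total=6.00, V=2.83; Q1=5.67, Q2=11.33; dissipated=0.667
Op 2: CLOSE 3-2: Q_total=20.33, C_total=9.00, V=2.26; Q3=11.30, Q2=9.04; dissipated=1.186
Op 3: CLOSE 1-2: Q_total=14.70, C_total=6.00, V=2.45; Q1=4.90, Q2=9.80; dissipated=0.220
Final charges: Q1=4.90, Q2=9.80, Q3=11.30

Answer: 4.90 μC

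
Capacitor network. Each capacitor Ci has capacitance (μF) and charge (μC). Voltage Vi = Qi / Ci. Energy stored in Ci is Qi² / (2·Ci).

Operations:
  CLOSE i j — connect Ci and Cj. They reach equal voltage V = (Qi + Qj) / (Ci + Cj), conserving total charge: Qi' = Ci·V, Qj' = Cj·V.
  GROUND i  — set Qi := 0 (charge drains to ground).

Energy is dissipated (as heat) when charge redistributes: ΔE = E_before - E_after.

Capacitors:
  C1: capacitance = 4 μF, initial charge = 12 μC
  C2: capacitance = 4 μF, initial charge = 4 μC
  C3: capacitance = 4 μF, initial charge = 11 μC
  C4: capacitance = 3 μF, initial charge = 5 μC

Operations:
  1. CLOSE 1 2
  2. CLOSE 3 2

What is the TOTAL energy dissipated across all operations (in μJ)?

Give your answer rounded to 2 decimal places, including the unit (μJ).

Initial: C1(4μF, Q=12μC, V=3.00V), C2(4μF, Q=4μC, V=1.00V), C3(4μF, Q=11μC, V=2.75V), C4(3μF, Q=5μC, V=1.67V)
Op 1: CLOSE 1-2: Q_total=16.00, C_total=8.00, V=2.00; Q1=8.00, Q2=8.00; dissipated=4.000
Op 2: CLOSE 3-2: Q_total=19.00, C_total=8.00, V=2.38; Q3=9.50, Q2=9.50; dissipated=0.562
Total dissipated: 4.562 μJ

Answer: 4.56 μJ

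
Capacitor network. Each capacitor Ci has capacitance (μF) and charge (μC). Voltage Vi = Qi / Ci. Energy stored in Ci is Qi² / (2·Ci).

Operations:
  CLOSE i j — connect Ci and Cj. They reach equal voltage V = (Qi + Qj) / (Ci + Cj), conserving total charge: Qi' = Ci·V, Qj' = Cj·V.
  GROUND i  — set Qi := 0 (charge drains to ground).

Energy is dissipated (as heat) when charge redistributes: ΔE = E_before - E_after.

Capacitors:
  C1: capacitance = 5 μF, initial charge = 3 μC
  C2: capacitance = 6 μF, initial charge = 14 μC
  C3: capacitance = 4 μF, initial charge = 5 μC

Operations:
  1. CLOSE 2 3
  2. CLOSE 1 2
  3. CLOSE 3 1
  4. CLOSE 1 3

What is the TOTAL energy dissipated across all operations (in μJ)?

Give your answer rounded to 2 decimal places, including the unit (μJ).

Initial: C1(5μF, Q=3μC, V=0.60V), C2(6μF, Q=14μC, V=2.33V), C3(4μF, Q=5μC, V=1.25V)
Op 1: CLOSE 2-3: Q_total=19.00, C_total=10.00, V=1.90; Q2=11.40, Q3=7.60; dissipated=1.408
Op 2: CLOSE 1-2: Q_total=14.40, C_total=11.00, V=1.31; Q1=6.55, Q2=7.85; dissipated=2.305
Op 3: CLOSE 3-1: Q_total=14.15, C_total=9.00, V=1.57; Q3=6.29, Q1=7.86; dissipated=0.388
Op 4: CLOSE 1-3: Q_total=14.15, C_total=9.00, V=1.57; Q1=7.86, Q3=6.29; dissipated=0.000
Total dissipated: 4.101 μJ

Answer: 4.10 μJ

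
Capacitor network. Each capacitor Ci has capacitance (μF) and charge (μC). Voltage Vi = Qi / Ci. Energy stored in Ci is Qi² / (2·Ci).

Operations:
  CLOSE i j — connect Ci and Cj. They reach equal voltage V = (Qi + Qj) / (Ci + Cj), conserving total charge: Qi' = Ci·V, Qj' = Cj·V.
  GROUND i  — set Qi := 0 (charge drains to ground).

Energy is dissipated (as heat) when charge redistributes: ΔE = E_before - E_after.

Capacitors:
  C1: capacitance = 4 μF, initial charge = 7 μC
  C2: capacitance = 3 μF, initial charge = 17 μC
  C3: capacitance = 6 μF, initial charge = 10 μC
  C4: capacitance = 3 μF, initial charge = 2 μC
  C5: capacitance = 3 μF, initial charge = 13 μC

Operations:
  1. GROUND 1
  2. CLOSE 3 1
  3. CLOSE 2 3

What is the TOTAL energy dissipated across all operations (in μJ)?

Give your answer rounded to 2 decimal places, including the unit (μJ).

Initial: C1(4μF, Q=7μC, V=1.75V), C2(3μF, Q=17μC, V=5.67V), C3(6μF, Q=10μC, V=1.67V), C4(3μF, Q=2μC, V=0.67V), C5(3μF, Q=13μC, V=4.33V)
Op 1: GROUND 1: Q1=0; energy lost=6.125
Op 2: CLOSE 3-1: Q_total=10.00, C_total=10.00, V=1.00; Q3=6.00, Q1=4.00; dissipated=3.333
Op 3: CLOSE 2-3: Q_total=23.00, C_total=9.00, V=2.56; Q2=7.67, Q3=15.33; dissipated=21.778
Total dissipated: 31.236 μJ

Answer: 31.24 μJ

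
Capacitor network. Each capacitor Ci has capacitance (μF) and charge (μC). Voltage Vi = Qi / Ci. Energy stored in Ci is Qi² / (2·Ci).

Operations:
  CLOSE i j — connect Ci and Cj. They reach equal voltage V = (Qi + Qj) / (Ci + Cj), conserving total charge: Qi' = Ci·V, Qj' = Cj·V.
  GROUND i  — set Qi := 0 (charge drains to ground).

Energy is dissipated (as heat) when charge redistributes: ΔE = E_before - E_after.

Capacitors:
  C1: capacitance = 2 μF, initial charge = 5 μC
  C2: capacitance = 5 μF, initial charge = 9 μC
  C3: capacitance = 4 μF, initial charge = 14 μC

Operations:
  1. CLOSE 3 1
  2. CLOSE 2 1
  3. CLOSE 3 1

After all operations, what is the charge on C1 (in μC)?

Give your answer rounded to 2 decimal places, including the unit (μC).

Answer: 5.68 μC

Derivation:
Initial: C1(2μF, Q=5μC, V=2.50V), C2(5μF, Q=9μC, V=1.80V), C3(4μF, Q=14μC, V=3.50V)
Op 1: CLOSE 3-1: Q_total=19.00, C_total=6.00, V=3.17; Q3=12.67, Q1=6.33; dissipated=0.667
Op 2: CLOSE 2-1: Q_total=15.33, C_total=7.00, V=2.19; Q2=10.95, Q1=4.38; dissipated=1.334
Op 3: CLOSE 3-1: Q_total=17.05, C_total=6.00, V=2.84; Q3=11.37, Q1=5.68; dissipated=0.635
Final charges: Q1=5.68, Q2=10.95, Q3=11.37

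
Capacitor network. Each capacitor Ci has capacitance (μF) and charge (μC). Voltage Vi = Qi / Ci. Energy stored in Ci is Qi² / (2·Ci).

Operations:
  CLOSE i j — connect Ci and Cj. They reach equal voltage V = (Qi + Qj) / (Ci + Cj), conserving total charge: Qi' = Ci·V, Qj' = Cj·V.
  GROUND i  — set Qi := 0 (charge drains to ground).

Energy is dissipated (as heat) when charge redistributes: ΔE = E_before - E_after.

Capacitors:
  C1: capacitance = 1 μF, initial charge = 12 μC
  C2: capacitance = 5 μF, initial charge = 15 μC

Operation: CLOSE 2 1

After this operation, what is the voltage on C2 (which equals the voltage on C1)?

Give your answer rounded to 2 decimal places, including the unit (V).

Initial: C1(1μF, Q=12μC, V=12.00V), C2(5μF, Q=15μC, V=3.00V)
Op 1: CLOSE 2-1: Q_total=27.00, C_total=6.00, V=4.50; Q2=22.50, Q1=4.50; dissipated=33.750

Answer: 4.50 V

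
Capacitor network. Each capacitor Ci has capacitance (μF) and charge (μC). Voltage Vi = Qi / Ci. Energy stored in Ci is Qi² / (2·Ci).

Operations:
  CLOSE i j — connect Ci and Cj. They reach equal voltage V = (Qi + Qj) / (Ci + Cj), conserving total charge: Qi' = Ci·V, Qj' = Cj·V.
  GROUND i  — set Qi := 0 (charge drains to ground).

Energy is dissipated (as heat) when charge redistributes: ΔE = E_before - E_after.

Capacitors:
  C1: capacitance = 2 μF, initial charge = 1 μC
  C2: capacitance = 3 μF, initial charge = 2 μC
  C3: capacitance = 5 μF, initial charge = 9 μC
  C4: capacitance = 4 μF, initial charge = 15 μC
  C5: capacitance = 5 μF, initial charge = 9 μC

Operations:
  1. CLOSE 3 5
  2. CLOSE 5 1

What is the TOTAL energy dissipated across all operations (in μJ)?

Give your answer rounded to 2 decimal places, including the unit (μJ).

Answer: 1.21 μJ

Derivation:
Initial: C1(2μF, Q=1μC, V=0.50V), C2(3μF, Q=2μC, V=0.67V), C3(5μF, Q=9μC, V=1.80V), C4(4μF, Q=15μC, V=3.75V), C5(5μF, Q=9μC, V=1.80V)
Op 1: CLOSE 3-5: Q_total=18.00, C_total=10.00, V=1.80; Q3=9.00, Q5=9.00; dissipated=0.000
Op 2: CLOSE 5-1: Q_total=10.00, C_total=7.00, V=1.43; Q5=7.14, Q1=2.86; dissipated=1.207
Total dissipated: 1.207 μJ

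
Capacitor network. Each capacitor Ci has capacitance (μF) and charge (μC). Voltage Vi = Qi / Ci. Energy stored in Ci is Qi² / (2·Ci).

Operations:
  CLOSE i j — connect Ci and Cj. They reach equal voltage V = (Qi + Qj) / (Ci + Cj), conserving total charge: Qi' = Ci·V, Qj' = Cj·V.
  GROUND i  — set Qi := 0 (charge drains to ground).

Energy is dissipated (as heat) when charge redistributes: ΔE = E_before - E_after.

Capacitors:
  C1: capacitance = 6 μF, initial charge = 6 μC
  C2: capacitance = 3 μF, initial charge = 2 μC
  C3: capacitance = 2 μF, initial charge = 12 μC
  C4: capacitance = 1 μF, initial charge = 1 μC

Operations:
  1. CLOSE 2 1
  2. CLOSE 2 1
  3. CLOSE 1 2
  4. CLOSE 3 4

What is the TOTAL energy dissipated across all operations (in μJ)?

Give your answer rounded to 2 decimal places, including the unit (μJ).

Initial: C1(6μF, Q=6μC, V=1.00V), C2(3μF, Q=2μC, V=0.67V), C3(2μF, Q=12μC, V=6.00V), C4(1μF, Q=1μC, V=1.00V)
Op 1: CLOSE 2-1: Q_total=8.00, C_total=9.00, V=0.89; Q2=2.67, Q1=5.33; dissipated=0.111
Op 2: CLOSE 2-1: Q_total=8.00, C_total=9.00, V=0.89; Q2=2.67, Q1=5.33; dissipated=0.000
Op 3: CLOSE 1-2: Q_total=8.00, C_total=9.00, V=0.89; Q1=5.33, Q2=2.67; dissipated=0.000
Op 4: CLOSE 3-4: Q_total=13.00, C_total=3.00, V=4.33; Q3=8.67, Q4=4.33; dissipated=8.333
Total dissipated: 8.444 μJ

Answer: 8.44 μJ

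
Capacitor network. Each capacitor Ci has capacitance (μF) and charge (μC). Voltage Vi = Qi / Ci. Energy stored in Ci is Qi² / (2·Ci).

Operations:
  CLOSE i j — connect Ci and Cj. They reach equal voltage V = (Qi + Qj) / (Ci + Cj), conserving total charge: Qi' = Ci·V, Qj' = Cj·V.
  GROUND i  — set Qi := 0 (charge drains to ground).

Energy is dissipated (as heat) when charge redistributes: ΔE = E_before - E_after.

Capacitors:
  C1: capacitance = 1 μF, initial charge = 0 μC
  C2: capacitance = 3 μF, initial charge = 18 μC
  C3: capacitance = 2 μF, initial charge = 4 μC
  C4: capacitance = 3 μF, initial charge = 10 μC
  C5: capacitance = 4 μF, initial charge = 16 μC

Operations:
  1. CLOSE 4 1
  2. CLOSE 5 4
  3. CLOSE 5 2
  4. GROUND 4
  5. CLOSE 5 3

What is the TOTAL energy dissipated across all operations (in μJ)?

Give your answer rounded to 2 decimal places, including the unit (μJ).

Initial: C1(1μF, Q=0μC, V=0.00V), C2(3μF, Q=18μC, V=6.00V), C3(2μF, Q=4μC, V=2.00V), C4(3μF, Q=10μC, V=3.33V), C5(4μF, Q=16μC, V=4.00V)
Op 1: CLOSE 4-1: Q_total=10.00, C_total=4.00, V=2.50; Q4=7.50, Q1=2.50; dissipated=4.167
Op 2: CLOSE 5-4: Q_total=23.50, C_total=7.00, V=3.36; Q5=13.43, Q4=10.07; dissipated=1.929
Op 3: CLOSE 5-2: Q_total=31.43, C_total=7.00, V=4.49; Q5=17.96, Q2=13.47; dissipated=5.987
Op 4: GROUND 4: Q4=0; energy lost=16.906
Op 5: CLOSE 5-3: Q_total=21.96, C_total=6.00, V=3.66; Q5=14.64, Q3=7.32; dissipated=4.133
Total dissipated: 33.120 μJ

Answer: 33.12 μJ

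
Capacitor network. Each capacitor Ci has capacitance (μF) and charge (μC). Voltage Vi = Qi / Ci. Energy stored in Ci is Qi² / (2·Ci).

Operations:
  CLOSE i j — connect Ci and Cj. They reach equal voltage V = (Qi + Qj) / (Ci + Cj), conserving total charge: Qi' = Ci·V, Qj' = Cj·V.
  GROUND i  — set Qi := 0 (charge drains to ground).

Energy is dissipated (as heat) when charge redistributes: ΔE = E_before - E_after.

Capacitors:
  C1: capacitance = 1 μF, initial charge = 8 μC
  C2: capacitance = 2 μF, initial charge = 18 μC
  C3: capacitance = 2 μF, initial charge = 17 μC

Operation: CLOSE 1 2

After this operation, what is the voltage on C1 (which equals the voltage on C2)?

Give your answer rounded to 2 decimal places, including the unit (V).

Answer: 8.67 V

Derivation:
Initial: C1(1μF, Q=8μC, V=8.00V), C2(2μF, Q=18μC, V=9.00V), C3(2μF, Q=17μC, V=8.50V)
Op 1: CLOSE 1-2: Q_total=26.00, C_total=3.00, V=8.67; Q1=8.67, Q2=17.33; dissipated=0.333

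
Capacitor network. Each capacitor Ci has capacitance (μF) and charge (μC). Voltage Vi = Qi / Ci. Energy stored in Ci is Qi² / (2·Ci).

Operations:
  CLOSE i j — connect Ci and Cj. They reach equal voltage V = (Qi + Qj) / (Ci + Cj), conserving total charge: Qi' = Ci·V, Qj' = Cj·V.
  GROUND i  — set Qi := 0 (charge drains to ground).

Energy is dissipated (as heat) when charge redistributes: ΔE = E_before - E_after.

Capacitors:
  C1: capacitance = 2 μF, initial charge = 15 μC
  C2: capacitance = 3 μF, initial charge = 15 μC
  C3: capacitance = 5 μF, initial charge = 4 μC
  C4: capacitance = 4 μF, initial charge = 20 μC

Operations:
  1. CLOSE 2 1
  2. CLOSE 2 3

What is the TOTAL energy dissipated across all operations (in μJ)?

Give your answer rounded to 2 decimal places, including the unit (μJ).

Initial: C1(2μF, Q=15μC, V=7.50V), C2(3μF, Q=15μC, V=5.00V), C3(5μF, Q=4μC, V=0.80V), C4(4μF, Q=20μC, V=5.00V)
Op 1: CLOSE 2-1: Q_total=30.00, C_total=5.00, V=6.00; Q2=18.00, Q1=12.00; dissipated=3.750
Op 2: CLOSE 2-3: Q_total=22.00, C_total=8.00, V=2.75; Q2=8.25, Q3=13.75; dissipated=25.350
Total dissipated: 29.100 μJ

Answer: 29.10 μJ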